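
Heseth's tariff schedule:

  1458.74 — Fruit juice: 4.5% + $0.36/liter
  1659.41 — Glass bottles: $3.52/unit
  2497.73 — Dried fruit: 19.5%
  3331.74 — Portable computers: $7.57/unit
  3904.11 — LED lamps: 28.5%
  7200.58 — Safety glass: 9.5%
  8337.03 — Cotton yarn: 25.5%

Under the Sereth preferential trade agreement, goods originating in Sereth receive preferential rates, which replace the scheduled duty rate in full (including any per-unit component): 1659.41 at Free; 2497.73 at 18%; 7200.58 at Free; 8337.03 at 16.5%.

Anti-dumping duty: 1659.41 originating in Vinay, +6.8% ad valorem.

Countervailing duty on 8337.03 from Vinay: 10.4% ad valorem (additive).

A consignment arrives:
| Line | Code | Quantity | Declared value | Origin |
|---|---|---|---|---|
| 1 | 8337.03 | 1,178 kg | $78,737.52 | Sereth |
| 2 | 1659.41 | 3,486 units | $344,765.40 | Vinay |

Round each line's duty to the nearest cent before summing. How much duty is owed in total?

Line 1 (8337.03, Sereth, 1,178 kg, $78,737.52):
Base rate for 8337.03 is 25.5%.
Origin Sereth qualifies under the Heseth–Sereth agreement and 8337.03 is covered: preferential rate 16.5% applies instead.
The additional-duty order on 8337.03 targets Vinay, not Sereth; it does not apply.
Duty = $78,737.52 × 16.5% = $12,991.69.
Line 2 (1659.41, Vinay, 3,486 units, $344,765.40):
Base rate for 1659.41 is $3.52/unit.
1659.41 has an FTA preferential rate, but origin Vinay is not Sereth; base rate stands.
Additional duty on 1659.41 from Vinay: +6.8% ad valorem. Applied ad valorem rate = 6.8%.
Duty = $344,765.40 × 6.8% + 3,486 × $3.52 = $35,714.77.
Total = $12,991.69 + $35,714.77 = $48,706.46.

$48,706.46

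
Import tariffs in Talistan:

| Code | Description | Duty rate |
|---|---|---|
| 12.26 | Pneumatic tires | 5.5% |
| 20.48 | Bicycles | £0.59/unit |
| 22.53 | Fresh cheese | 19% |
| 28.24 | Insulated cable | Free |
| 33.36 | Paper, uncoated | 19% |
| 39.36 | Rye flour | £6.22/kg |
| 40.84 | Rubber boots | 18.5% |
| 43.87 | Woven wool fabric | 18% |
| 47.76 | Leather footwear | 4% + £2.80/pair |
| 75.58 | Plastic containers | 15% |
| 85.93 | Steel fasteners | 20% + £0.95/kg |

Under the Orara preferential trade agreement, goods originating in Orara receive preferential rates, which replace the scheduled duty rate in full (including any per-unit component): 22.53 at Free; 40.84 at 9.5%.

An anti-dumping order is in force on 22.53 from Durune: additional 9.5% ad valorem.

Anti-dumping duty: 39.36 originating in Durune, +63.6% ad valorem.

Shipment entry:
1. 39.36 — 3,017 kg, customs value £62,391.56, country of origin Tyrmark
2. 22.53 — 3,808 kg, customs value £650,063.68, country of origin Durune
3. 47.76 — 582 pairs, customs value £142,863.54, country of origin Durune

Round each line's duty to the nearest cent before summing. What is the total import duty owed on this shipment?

£211,378.03

Line 1 (39.36, Tyrmark, 3,017 kg, £62,391.56):
Base rate for 39.36 is £6.22/kg.
The additional-duty order on 39.36 targets Durune, not Tyrmark; it does not apply.
Duty = 3,017 × £6.22 = £18,765.74.
Line 2 (22.53, Durune, 3,808 kg, £650,063.68):
Base rate for 22.53 is 19%.
22.53 has an FTA preferential rate, but origin Durune is not Orara; base rate stands.
Additional duty on 22.53 from Durune: +9.5%. Applied ad valorem rate: 19% + 9.5% = 28.5%.
Duty = £650,063.68 × 28.5% = £185,268.15.
Line 3 (47.76, Durune, 582 pairs, £142,863.54):
Base rate for 47.76 is 4% + £2.80/pair.
Duty = £142,863.54 × 4% + 582 × £2.80 = £7,344.14.
Total = £18,765.74 + £185,268.15 + £7,344.14 = £211,378.03.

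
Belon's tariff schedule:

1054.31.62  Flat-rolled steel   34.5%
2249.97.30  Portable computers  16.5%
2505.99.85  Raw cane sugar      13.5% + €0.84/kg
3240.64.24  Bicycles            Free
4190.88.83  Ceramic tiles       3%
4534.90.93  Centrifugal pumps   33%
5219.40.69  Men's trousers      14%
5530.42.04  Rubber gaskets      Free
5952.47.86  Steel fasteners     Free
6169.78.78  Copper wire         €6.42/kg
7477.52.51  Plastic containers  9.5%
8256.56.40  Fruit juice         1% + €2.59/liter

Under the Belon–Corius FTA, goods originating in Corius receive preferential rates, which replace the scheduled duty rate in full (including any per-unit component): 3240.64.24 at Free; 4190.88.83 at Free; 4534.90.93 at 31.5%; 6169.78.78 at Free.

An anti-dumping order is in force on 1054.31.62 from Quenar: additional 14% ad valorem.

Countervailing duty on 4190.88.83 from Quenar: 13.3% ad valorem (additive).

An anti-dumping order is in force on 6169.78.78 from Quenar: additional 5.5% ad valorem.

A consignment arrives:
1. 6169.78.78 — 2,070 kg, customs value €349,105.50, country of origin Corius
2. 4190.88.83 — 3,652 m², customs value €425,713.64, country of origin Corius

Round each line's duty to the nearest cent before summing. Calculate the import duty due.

Line 1 (6169.78.78, Corius, 2,070 kg, €349,105.50):
Base rate for 6169.78.78 is €6.42/kg.
Origin Corius qualifies under the Belon–Corius agreement and 6169.78.78 is covered: preferential rate Free applies instead.
The additional-duty order on 6169.78.78 targets Quenar, not Corius; it does not apply.
Duty = €349,105.50 × 0% = €0.00.
Line 2 (4190.88.83, Corius, 3,652 m², €425,713.64):
Base rate for 4190.88.83 is 3%.
Origin Corius qualifies under the Belon–Corius agreement and 4190.88.83 is covered: preferential rate Free applies instead.
The additional-duty order on 4190.88.83 targets Quenar, not Corius; it does not apply.
Duty = €425,713.64 × 0% = €0.00.
Total = €0.00 + €0.00 = €0.00.

€0.00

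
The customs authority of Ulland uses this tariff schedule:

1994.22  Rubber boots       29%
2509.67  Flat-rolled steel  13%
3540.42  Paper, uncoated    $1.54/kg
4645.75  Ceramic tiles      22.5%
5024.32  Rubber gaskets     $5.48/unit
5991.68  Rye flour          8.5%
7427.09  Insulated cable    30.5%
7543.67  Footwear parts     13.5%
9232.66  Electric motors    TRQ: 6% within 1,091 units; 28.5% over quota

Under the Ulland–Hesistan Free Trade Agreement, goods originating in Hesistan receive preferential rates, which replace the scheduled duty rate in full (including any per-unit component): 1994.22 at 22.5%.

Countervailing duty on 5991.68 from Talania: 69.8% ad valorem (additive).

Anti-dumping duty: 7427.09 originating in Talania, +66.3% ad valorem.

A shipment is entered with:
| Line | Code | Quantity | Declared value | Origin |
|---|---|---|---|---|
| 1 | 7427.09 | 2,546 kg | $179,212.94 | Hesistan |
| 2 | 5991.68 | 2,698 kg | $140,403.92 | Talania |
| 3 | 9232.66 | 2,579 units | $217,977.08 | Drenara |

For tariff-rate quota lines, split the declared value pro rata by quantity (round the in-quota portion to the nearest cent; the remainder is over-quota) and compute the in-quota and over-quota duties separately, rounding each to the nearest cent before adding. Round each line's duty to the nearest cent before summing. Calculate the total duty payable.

Line 1 (7427.09, Hesistan, 2,546 kg, $179,212.94):
Base rate for 7427.09 is 30.5%.
Origin Hesistan is the FTA partner but 7427.09 is not on the preference list; base rate stands.
The additional-duty order on 7427.09 targets Talania, not Hesistan; it does not apply.
Duty = $179,212.94 × 30.5% = $54,659.95.
Line 2 (5991.68, Talania, 2,698 kg, $140,403.92):
Base rate for 5991.68 is 8.5%.
Additional duty on 5991.68 from Talania: +69.8%. Applied ad valorem rate: 8.5% + 69.8% = 78.3%.
Duty = $140,403.92 × 78.3% = $109,936.27.
Line 3 (9232.66, Drenara, 2,579 units, $217,977.08):
Code 9232.66 is under a tariff-rate quota (threshold 1,091 units). In-quota: 1,091 units at 6%; over-quota: 1,488 units at 28.5%.
Pro-rata value split: in-quota = $217,977.08 × 1,091/2,579 = $92,211.32; over-quota = $217,977.08 − $92,211.32 = $125,765.76.
In-quota duty = $92,211.32 × 6% = $5,532.68. Over-quota duty = $125,765.76 × 28.5% = $35,843.24.
Line duty = $5,532.68 + $35,843.24 = $41,375.92.
Total = $54,659.95 + $109,936.27 + $41,375.92 = $205,972.14.

$205,972.14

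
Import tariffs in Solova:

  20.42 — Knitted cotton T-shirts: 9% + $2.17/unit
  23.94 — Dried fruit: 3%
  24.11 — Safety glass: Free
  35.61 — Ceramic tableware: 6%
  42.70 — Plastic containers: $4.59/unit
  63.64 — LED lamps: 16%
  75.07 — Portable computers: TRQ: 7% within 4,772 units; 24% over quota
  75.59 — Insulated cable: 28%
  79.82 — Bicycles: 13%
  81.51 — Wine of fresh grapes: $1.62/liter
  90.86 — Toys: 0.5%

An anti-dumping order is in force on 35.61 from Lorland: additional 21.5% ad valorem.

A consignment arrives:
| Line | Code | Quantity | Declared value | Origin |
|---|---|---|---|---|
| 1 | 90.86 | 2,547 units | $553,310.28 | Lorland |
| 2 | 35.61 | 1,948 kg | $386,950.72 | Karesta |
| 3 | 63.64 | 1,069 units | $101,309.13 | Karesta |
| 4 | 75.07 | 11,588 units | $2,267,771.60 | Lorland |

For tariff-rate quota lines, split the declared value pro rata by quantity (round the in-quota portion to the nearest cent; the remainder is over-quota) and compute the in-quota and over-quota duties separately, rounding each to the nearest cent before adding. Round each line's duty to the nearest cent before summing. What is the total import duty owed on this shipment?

$427,698.57

Line 1 (90.86, Lorland, 2,547 units, $553,310.28):
Base rate for 90.86 is 0.5%.
Duty = $553,310.28 × 0.5% = $2,766.55.
Line 2 (35.61, Karesta, 1,948 kg, $386,950.72):
Base rate for 35.61 is 6%.
The additional-duty order on 35.61 targets Lorland, not Karesta; it does not apply.
Duty = $386,950.72 × 6% = $23,217.04.
Line 3 (63.64, Karesta, 1,069 units, $101,309.13):
Base rate for 63.64 is 16%.
Duty = $101,309.13 × 16% = $16,209.46.
Line 4 (75.07, Lorland, 11,588 units, $2,267,771.60):
Code 75.07 is under a tariff-rate quota (threshold 4,772 units). In-quota: 4,772 units at 7%; over-quota: 6,816 units at 24%.
Pro-rata value split: in-quota = $2,267,771.60 × 4,772/11,588 = $933,880.40; over-quota = $2,267,771.60 − $933,880.40 = $1,333,891.20.
In-quota duty = $933,880.40 × 7% = $65,371.63. Over-quota duty = $1,333,891.20 × 24% = $320,133.89.
Line duty = $65,371.63 + $320,133.89 = $385,505.52.
Total = $2,766.55 + $23,217.04 + $16,209.46 + $385,505.52 = $427,698.57.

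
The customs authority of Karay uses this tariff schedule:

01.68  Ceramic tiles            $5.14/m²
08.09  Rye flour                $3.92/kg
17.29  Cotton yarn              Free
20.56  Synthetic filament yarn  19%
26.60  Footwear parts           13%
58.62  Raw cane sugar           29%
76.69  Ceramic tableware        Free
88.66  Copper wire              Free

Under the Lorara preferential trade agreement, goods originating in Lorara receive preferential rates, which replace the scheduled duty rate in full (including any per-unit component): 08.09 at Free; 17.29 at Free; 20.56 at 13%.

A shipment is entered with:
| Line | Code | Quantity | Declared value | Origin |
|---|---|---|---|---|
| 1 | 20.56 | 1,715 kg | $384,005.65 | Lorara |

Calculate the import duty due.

$49,920.73

Line 1 (20.56, Lorara, 1,715 kg, $384,005.65):
Base rate for 20.56 is 19%.
Origin Lorara qualifies under the Karay–Lorara agreement and 20.56 is covered: preferential rate 13% applies instead.
Duty = $384,005.65 × 13% = $49,920.73.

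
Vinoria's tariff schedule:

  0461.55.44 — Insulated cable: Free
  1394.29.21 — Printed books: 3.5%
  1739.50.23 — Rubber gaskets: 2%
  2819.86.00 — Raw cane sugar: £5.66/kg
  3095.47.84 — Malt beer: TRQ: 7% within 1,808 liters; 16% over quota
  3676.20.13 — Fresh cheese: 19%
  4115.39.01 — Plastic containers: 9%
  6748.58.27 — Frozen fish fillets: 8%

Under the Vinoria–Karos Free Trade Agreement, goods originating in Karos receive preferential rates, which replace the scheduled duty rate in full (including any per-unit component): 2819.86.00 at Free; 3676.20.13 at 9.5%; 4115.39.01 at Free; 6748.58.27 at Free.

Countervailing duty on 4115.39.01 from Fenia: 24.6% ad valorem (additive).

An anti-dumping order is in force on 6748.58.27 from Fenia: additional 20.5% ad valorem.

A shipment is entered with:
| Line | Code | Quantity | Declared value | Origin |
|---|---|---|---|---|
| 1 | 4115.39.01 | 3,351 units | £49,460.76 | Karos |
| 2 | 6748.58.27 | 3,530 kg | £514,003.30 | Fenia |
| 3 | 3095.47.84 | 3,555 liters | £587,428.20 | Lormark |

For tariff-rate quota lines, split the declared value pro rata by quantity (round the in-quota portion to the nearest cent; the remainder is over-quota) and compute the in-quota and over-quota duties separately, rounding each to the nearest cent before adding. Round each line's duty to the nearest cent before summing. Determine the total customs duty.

Line 1 (4115.39.01, Karos, 3,351 units, £49,460.76):
Base rate for 4115.39.01 is 9%.
Origin Karos qualifies under the Vinoria–Karos agreement and 4115.39.01 is covered: preferential rate Free applies instead.
The additional-duty order on 4115.39.01 targets Fenia, not Karos; it does not apply.
Duty = £49,460.76 × 0% = £0.00.
Line 2 (6748.58.27, Fenia, 3,530 kg, £514,003.30):
Base rate for 6748.58.27 is 8%.
6748.58.27 has an FTA preferential rate, but origin Fenia is not Karos; base rate stands.
Additional duty on 6748.58.27 from Fenia: +20.5%. Applied ad valorem rate: 8% + 20.5% = 28.5%.
Duty = £514,003.30 × 28.5% = £146,490.94.
Line 3 (3095.47.84, Lormark, 3,555 liters, £587,428.20):
Code 3095.47.84 is under a tariff-rate quota (threshold 1,808 liters). In-quota: 1,808 liters at 7%; over-quota: 1,747 liters at 16%.
Pro-rata value split: in-quota = £587,428.20 × 1,808/3,555 = £298,753.92; over-quota = £587,428.20 − £298,753.92 = £288,674.28.
In-quota duty = £298,753.92 × 7% = £20,912.77. Over-quota duty = £288,674.28 × 16% = £46,187.88.
Line duty = £20,912.77 + £46,187.88 = £67,100.65.
Total = £0.00 + £146,490.94 + £67,100.65 = £213,591.59.

£213,591.59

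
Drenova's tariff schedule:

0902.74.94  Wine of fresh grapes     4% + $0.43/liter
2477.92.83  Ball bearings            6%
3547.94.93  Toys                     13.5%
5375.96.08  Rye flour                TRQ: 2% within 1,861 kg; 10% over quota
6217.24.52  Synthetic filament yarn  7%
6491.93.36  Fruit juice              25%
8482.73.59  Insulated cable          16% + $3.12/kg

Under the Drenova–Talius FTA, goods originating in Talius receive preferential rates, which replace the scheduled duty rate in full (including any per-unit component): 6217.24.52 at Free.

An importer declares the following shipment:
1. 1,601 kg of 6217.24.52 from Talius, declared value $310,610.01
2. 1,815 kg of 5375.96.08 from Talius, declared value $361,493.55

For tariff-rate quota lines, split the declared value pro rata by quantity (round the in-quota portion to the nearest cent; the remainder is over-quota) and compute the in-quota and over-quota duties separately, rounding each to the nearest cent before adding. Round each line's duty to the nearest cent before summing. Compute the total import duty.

Line 1 (6217.24.52, Talius, 1,601 kg, $310,610.01):
Base rate for 6217.24.52 is 7%.
Origin Talius qualifies under the Drenova–Talius agreement and 6217.24.52 is covered: preferential rate Free applies instead.
Duty = $310,610.01 × 0% = $0.00.
Line 2 (5375.96.08, Talius, 1,815 kg, $361,493.55):
Code 5375.96.08 is under a tariff-rate quota (threshold 1,861 kg). Quantity 1,815 kg is within the quota, so the in-quota rate 2% applies to the full value.
Duty = $361,493.55 × 2% = $7,229.87.
Total = $0.00 + $7,229.87 = $7,229.87.

$7,229.87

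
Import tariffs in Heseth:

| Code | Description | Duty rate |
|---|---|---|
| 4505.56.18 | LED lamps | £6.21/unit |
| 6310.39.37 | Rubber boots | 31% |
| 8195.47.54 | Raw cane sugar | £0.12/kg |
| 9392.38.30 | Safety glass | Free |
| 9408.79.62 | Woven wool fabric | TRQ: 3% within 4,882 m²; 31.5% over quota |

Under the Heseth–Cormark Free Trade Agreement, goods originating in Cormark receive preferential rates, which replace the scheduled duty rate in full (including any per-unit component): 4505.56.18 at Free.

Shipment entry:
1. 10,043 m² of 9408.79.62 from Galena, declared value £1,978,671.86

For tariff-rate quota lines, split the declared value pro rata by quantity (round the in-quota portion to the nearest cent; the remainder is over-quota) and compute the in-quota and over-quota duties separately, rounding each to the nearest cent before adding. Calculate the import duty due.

Line 1 (9408.79.62, Galena, 10,043 m², £1,978,671.86):
Code 9408.79.62 is under a tariff-rate quota (threshold 4,882 m²). In-quota: 4,882 m² at 3%; over-quota: 5,161 m² at 31.5%.
Pro-rata value split: in-quota = £1,978,671.86 × 4,882/10,043 = £961,851.64; over-quota = £1,978,671.86 − £961,851.64 = £1,016,820.22.
In-quota duty = £961,851.64 × 3% = £28,855.55. Over-quota duty = £1,016,820.22 × 31.5% = £320,298.37.
Line duty = £28,855.55 + £320,298.37 = £349,153.92.

£349,153.92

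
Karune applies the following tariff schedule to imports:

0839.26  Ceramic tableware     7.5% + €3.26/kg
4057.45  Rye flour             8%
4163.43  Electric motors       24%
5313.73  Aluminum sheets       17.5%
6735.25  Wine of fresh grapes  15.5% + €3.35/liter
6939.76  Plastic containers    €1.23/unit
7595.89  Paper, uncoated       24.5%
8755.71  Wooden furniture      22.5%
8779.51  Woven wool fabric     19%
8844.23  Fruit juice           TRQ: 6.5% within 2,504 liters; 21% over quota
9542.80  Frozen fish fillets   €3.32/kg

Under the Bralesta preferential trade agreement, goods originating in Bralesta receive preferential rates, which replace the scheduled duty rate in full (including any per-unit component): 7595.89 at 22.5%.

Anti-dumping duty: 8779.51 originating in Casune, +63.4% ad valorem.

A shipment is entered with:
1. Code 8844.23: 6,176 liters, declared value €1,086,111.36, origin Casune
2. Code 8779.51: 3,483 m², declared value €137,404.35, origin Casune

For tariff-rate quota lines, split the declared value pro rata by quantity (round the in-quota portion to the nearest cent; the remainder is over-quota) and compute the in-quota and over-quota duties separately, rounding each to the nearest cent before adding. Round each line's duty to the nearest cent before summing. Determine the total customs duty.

€277,453.31

Line 1 (8844.23, Casune, 6,176 liters, €1,086,111.36):
Code 8844.23 is under a tariff-rate quota (threshold 2,504 liters). In-quota: 2,504 liters at 6.5%; over-quota: 3,672 liters at 21%.
Pro-rata value split: in-quota = €1,086,111.36 × 2,504/6,176 = €440,353.44; over-quota = €1,086,111.36 − €440,353.44 = €645,757.92.
In-quota duty = €440,353.44 × 6.5% = €28,622.97. Over-quota duty = €645,757.92 × 21% = €135,609.16.
Line duty = €28,622.97 + €135,609.16 = €164,232.13.
Line 2 (8779.51, Casune, 3,483 m², €137,404.35):
Base rate for 8779.51 is 19%.
Additional duty on 8779.51 from Casune: +63.4%. Applied ad valorem rate: 19% + 63.4% = 82.4%.
Duty = €137,404.35 × 82.4% = €113,221.18.
Total = €164,232.13 + €113,221.18 = €277,453.31.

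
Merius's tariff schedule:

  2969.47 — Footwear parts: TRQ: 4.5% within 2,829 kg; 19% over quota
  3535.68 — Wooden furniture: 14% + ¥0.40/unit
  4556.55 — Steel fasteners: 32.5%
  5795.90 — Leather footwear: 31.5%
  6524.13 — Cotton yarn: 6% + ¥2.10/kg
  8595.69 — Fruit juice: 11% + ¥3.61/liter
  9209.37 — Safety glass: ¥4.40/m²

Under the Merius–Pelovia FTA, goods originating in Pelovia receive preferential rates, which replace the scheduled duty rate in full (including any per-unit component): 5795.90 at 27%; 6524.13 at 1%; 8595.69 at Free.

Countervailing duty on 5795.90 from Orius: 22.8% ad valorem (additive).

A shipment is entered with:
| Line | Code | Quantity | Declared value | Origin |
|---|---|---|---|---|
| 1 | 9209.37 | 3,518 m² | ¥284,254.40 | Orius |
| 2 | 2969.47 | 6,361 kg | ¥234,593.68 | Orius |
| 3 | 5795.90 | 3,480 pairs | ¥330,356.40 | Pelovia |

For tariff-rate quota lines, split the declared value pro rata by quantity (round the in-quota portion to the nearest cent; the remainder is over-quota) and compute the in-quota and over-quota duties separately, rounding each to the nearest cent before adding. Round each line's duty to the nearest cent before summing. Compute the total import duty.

Line 1 (9209.37, Orius, 3,518 m², ¥284,254.40):
Base rate for 9209.37 is ¥4.40/m².
Duty = 3,518 × ¥4.40 = ¥15,479.20.
Line 2 (2969.47, Orius, 6,361 kg, ¥234,593.68):
Code 2969.47 is under a tariff-rate quota (threshold 2,829 kg). In-quota: 2,829 kg at 4.5%; over-quota: 3,532 kg at 19%.
Pro-rata value split: in-quota = ¥234,593.68 × 2,829/6,361 = ¥104,333.52; over-quota = ¥234,593.68 − ¥104,333.52 = ¥130,260.16.
In-quota duty = ¥104,333.52 × 4.5% = ¥4,695.01. Over-quota duty = ¥130,260.16 × 19% = ¥24,749.43.
Line duty = ¥4,695.01 + ¥24,749.43 = ¥29,444.44.
Line 3 (5795.90, Pelovia, 3,480 pairs, ¥330,356.40):
Base rate for 5795.90 is 31.5%.
Origin Pelovia qualifies under the Merius–Pelovia agreement and 5795.90 is covered: preferential rate 27% applies instead.
The additional-duty order on 5795.90 targets Orius, not Pelovia; it does not apply.
Duty = ¥330,356.40 × 27% = ¥89,196.23.
Total = ¥15,479.20 + ¥29,444.44 + ¥89,196.23 = ¥134,119.87.

¥134,119.87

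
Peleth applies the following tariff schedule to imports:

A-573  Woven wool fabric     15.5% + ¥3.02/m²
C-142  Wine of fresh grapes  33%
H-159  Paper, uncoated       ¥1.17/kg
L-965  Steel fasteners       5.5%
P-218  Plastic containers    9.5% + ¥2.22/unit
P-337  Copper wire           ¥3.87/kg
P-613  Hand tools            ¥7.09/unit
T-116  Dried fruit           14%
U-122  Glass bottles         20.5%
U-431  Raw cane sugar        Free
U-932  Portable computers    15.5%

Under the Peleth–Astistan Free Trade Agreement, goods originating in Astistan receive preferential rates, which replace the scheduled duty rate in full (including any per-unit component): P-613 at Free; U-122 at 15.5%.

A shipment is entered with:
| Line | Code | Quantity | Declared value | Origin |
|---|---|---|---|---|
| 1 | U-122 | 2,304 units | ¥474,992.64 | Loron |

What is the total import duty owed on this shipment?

Line 1 (U-122, Loron, 2,304 units, ¥474,992.64):
Base rate for U-122 is 20.5%.
U-122 has an FTA preferential rate, but origin Loron is not Astistan; base rate stands.
Duty = ¥474,992.64 × 20.5% = ¥97,373.49.

¥97,373.49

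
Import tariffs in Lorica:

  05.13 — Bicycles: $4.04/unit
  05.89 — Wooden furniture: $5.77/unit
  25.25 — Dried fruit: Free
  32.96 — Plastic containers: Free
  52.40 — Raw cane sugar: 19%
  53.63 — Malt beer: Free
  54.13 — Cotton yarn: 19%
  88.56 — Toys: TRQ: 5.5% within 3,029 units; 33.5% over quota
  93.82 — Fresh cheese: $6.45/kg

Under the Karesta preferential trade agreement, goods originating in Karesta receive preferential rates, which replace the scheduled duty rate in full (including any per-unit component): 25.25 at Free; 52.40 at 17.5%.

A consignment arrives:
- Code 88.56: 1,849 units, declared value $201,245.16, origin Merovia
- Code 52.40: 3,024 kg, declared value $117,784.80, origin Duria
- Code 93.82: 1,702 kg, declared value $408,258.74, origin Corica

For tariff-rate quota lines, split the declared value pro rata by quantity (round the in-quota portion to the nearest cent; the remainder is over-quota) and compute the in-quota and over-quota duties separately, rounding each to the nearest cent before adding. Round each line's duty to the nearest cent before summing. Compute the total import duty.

$44,425.49

Line 1 (88.56, Merovia, 1,849 units, $201,245.16):
Code 88.56 is under a tariff-rate quota (threshold 3,029 units). Quantity 1,849 units is within the quota, so the in-quota rate 5.5% applies to the full value.
Duty = $201,245.16 × 5.5% = $11,068.48.
Line 2 (52.40, Duria, 3,024 kg, $117,784.80):
Base rate for 52.40 is 19%.
52.40 has an FTA preferential rate, but origin Duria is not Karesta; base rate stands.
Duty = $117,784.80 × 19% = $22,379.11.
Line 3 (93.82, Corica, 1,702 kg, $408,258.74):
Base rate for 93.82 is $6.45/kg.
Duty = 1,702 × $6.45 = $10,977.90.
Total = $11,068.48 + $22,379.11 + $10,977.90 = $44,425.49.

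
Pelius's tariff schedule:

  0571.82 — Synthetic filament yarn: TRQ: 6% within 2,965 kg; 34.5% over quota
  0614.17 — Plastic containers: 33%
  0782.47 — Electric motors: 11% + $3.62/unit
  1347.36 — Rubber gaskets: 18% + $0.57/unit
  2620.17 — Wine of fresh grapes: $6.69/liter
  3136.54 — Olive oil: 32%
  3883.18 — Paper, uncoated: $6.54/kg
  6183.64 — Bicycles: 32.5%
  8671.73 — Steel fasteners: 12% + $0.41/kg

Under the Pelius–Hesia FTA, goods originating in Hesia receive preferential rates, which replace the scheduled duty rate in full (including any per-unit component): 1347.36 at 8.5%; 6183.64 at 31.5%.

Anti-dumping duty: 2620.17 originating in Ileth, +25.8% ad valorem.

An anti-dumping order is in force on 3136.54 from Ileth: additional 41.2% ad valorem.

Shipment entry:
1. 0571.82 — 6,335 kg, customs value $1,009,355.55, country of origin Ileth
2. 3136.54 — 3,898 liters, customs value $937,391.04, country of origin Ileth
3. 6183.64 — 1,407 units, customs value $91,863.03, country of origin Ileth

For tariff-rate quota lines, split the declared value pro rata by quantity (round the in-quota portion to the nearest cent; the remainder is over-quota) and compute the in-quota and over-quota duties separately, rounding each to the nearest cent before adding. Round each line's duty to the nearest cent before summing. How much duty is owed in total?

$929,615.55

Line 1 (0571.82, Ileth, 6,335 kg, $1,009,355.55):
Code 0571.82 is under a tariff-rate quota (threshold 2,965 kg). In-quota: 2,965 kg at 6%; over-quota: 3,370 kg at 34.5%.
Pro-rata value split: in-quota = $1,009,355.55 × 2,965/6,335 = $472,413.45; over-quota = $1,009,355.55 − $472,413.45 = $536,942.10.
In-quota duty = $472,413.45 × 6% = $28,344.81. Over-quota duty = $536,942.10 × 34.5% = $185,245.02.
Line duty = $28,344.81 + $185,245.02 = $213,589.83.
Line 2 (3136.54, Ileth, 3,898 liters, $937,391.04):
Base rate for 3136.54 is 32%.
Additional duty on 3136.54 from Ileth: +41.2%. Applied ad valorem rate: 32% + 41.2% = 73.2%.
Duty = $937,391.04 × 73.2% = $686,170.24.
Line 3 (6183.64, Ileth, 1,407 units, $91,863.03):
Base rate for 6183.64 is 32.5%.
6183.64 has an FTA preferential rate, but origin Ileth is not Hesia; base rate stands.
Duty = $91,863.03 × 32.5% = $29,855.48.
Total = $213,589.83 + $686,170.24 + $29,855.48 = $929,615.55.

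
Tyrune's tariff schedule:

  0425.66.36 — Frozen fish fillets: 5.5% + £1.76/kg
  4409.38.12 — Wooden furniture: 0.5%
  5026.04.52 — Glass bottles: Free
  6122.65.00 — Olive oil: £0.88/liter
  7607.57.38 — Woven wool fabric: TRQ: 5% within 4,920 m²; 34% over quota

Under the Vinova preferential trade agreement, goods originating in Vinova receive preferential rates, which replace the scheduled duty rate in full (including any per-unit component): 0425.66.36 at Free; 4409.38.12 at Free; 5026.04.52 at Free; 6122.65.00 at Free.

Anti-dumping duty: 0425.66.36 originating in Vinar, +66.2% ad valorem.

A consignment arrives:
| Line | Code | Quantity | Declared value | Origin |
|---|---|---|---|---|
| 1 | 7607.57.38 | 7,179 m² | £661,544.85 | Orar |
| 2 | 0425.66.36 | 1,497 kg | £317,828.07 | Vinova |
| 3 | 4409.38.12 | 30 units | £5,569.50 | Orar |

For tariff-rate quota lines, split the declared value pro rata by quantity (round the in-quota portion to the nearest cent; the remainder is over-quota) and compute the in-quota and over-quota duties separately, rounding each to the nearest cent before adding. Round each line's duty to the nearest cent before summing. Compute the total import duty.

£93,473.48

Line 1 (7607.57.38, Orar, 7,179 m², £661,544.85):
Code 7607.57.38 is under a tariff-rate quota (threshold 4,920 m²). In-quota: 4,920 m² at 5%; over-quota: 2,259 m² at 34%.
Pro-rata value split: in-quota = £661,544.85 × 4,920/7,179 = £453,378.00; over-quota = £661,544.85 − £453,378.00 = £208,166.85.
In-quota duty = £453,378.00 × 5% = £22,668.90. Over-quota duty = £208,166.85 × 34% = £70,776.73.
Line duty = £22,668.90 + £70,776.73 = £93,445.63.
Line 2 (0425.66.36, Vinova, 1,497 kg, £317,828.07):
Base rate for 0425.66.36 is 5.5% + £1.76/kg.
Origin Vinova qualifies under the Tyrune–Vinova agreement and 0425.66.36 is covered: preferential rate Free applies instead.
The additional-duty order on 0425.66.36 targets Vinar, not Vinova; it does not apply.
Duty = £317,828.07 × 0% = £0.00.
Line 3 (4409.38.12, Orar, 30 units, £5,569.50):
Base rate for 4409.38.12 is 0.5%.
4409.38.12 has an FTA preferential rate, but origin Orar is not Vinova; base rate stands.
Duty = £5,569.50 × 0.5% = £27.85.
Total = £93,445.63 + £0.00 + £27.85 = £93,473.48.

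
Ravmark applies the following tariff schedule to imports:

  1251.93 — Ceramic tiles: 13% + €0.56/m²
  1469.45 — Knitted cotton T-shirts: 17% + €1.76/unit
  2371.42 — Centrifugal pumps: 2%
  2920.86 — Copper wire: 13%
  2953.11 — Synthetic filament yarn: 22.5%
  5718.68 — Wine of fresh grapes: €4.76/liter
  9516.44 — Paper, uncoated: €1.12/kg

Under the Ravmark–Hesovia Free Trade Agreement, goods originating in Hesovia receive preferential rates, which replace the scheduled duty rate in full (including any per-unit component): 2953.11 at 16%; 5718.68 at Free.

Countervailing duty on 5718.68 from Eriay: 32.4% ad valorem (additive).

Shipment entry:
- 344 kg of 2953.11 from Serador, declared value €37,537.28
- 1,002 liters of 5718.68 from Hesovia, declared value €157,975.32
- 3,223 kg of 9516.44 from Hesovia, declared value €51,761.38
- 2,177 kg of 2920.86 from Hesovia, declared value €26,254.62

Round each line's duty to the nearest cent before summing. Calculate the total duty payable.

€15,468.75

Line 1 (2953.11, Serador, 344 kg, €37,537.28):
Base rate for 2953.11 is 22.5%.
2953.11 has an FTA preferential rate, but origin Serador is not Hesovia; base rate stands.
Duty = €37,537.28 × 22.5% = €8,445.89.
Line 2 (5718.68, Hesovia, 1,002 liters, €157,975.32):
Base rate for 5718.68 is €4.76/liter.
Origin Hesovia qualifies under the Ravmark–Hesovia agreement and 5718.68 is covered: preferential rate Free applies instead.
The additional-duty order on 5718.68 targets Eriay, not Hesovia; it does not apply.
Duty = €157,975.32 × 0% = €0.00.
Line 3 (9516.44, Hesovia, 3,223 kg, €51,761.38):
Base rate for 9516.44 is €1.12/kg.
Origin Hesovia is the FTA partner but 9516.44 is not on the preference list; base rate stands.
Duty = 3,223 × €1.12 = €3,609.76.
Line 4 (2920.86, Hesovia, 2,177 kg, €26,254.62):
Base rate for 2920.86 is 13%.
Origin Hesovia is the FTA partner but 2920.86 is not on the preference list; base rate stands.
Duty = €26,254.62 × 13% = €3,413.10.
Total = €8,445.89 + €0.00 + €3,609.76 + €3,413.10 = €15,468.75.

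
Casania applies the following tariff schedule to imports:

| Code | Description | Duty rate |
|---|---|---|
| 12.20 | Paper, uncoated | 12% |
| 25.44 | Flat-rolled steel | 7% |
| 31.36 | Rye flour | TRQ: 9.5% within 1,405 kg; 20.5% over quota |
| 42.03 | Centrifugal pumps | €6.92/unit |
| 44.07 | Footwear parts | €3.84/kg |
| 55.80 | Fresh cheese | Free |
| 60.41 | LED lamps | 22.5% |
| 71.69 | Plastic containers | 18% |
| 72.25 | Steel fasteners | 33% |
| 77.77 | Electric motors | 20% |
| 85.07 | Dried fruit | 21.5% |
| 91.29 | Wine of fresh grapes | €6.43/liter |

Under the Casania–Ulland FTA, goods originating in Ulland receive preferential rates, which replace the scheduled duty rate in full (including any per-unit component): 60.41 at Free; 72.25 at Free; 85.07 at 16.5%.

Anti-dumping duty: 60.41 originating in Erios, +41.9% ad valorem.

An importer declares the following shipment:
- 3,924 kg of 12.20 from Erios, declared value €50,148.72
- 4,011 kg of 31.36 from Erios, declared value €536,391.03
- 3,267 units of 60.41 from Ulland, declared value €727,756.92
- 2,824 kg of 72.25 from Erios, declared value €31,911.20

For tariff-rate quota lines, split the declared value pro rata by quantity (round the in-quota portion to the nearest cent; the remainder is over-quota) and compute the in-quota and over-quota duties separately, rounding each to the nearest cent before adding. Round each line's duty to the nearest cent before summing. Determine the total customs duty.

€105,840.74

Line 1 (12.20, Erios, 3,924 kg, €50,148.72):
Base rate for 12.20 is 12%.
Duty = €50,148.72 × 12% = €6,017.85.
Line 2 (31.36, Erios, 4,011 kg, €536,391.03):
Code 31.36 is under a tariff-rate quota (threshold 1,405 kg). In-quota: 1,405 kg at 9.5%; over-quota: 2,606 kg at 20.5%.
Pro-rata value split: in-quota = €536,391.03 × 1,405/4,011 = €187,890.65; over-quota = €536,391.03 − €187,890.65 = €348,500.38.
In-quota duty = €187,890.65 × 9.5% = €17,849.61. Over-quota duty = €348,500.38 × 20.5% = €71,442.58.
Line duty = €17,849.61 + €71,442.58 = €89,292.19.
Line 3 (60.41, Ulland, 3,267 units, €727,756.92):
Base rate for 60.41 is 22.5%.
Origin Ulland qualifies under the Casania–Ulland agreement and 60.41 is covered: preferential rate Free applies instead.
The additional-duty order on 60.41 targets Erios, not Ulland; it does not apply.
Duty = €727,756.92 × 0% = €0.00.
Line 4 (72.25, Erios, 2,824 kg, €31,911.20):
Base rate for 72.25 is 33%.
72.25 has an FTA preferential rate, but origin Erios is not Ulland; base rate stands.
Duty = €31,911.20 × 33% = €10,530.70.
Total = €6,017.85 + €89,292.19 + €0.00 + €10,530.70 = €105,840.74.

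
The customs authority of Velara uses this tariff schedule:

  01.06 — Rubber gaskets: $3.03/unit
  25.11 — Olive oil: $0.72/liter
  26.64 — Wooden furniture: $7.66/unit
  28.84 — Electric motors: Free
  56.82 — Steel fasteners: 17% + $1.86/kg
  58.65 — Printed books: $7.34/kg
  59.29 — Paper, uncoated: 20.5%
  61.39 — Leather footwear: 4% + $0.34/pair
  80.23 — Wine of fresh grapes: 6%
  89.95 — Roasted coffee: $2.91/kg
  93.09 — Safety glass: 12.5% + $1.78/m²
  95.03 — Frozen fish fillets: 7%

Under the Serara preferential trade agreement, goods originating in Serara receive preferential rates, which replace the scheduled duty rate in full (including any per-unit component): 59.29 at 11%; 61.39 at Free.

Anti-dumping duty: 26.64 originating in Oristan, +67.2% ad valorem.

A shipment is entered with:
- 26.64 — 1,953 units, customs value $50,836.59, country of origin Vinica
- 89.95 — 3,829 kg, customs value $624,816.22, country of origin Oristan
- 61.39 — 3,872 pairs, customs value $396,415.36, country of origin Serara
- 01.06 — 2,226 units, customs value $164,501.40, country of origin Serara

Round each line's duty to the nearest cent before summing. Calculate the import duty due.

$32,847.15

Line 1 (26.64, Vinica, 1,953 units, $50,836.59):
Base rate for 26.64 is $7.66/unit.
The additional-duty order on 26.64 targets Oristan, not Vinica; it does not apply.
Duty = 1,953 × $7.66 = $14,959.98.
Line 2 (89.95, Oristan, 3,829 kg, $624,816.22):
Base rate for 89.95 is $2.91/kg.
Duty = 3,829 × $2.91 = $11,142.39.
Line 3 (61.39, Serara, 3,872 pairs, $396,415.36):
Base rate for 61.39 is 4% + $0.34/pair.
Origin Serara qualifies under the Velara–Serara agreement and 61.39 is covered: preferential rate Free applies instead.
Duty = $396,415.36 × 0% = $0.00.
Line 4 (01.06, Serara, 2,226 units, $164,501.40):
Base rate for 01.06 is $3.03/unit.
Origin Serara is the FTA partner but 01.06 is not on the preference list; base rate stands.
Duty = 2,226 × $3.03 = $6,744.78.
Total = $14,959.98 + $11,142.39 + $0.00 + $6,744.78 = $32,847.15.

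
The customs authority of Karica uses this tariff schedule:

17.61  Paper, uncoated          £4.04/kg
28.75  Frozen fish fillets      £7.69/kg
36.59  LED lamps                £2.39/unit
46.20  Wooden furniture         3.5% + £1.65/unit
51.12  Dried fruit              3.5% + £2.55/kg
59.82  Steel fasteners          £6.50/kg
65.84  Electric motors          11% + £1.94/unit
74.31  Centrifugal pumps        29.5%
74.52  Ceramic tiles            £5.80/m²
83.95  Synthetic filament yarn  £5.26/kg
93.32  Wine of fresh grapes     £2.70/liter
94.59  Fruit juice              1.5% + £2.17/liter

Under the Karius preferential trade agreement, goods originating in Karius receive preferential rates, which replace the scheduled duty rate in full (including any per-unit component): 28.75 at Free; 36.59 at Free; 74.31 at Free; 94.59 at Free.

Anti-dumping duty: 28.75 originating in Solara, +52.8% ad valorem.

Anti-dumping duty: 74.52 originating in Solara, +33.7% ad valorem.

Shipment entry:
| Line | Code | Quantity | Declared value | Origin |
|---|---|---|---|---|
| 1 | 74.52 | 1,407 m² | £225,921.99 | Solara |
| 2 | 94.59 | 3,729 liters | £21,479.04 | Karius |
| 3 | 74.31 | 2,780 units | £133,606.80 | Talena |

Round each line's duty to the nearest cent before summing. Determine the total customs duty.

£123,710.32

Line 1 (74.52, Solara, 1,407 m², £225,921.99):
Base rate for 74.52 is £5.80/m².
Additional duty on 74.52 from Solara: +33.7% ad valorem. Applied ad valorem rate = 33.7%.
Duty = £225,921.99 × 33.7% + 1,407 × £5.80 = £84,296.31.
Line 2 (94.59, Karius, 3,729 liters, £21,479.04):
Base rate for 94.59 is 1.5% + £2.17/liter.
Origin Karius qualifies under the Karica–Karius agreement and 94.59 is covered: preferential rate Free applies instead.
Duty = £21,479.04 × 0% = £0.00.
Line 3 (74.31, Talena, 2,780 units, £133,606.80):
Base rate for 74.31 is 29.5%.
74.31 has an FTA preferential rate, but origin Talena is not Karius; base rate stands.
Duty = £133,606.80 × 29.5% = £39,414.01.
Total = £84,296.31 + £0.00 + £39,414.01 = £123,710.32.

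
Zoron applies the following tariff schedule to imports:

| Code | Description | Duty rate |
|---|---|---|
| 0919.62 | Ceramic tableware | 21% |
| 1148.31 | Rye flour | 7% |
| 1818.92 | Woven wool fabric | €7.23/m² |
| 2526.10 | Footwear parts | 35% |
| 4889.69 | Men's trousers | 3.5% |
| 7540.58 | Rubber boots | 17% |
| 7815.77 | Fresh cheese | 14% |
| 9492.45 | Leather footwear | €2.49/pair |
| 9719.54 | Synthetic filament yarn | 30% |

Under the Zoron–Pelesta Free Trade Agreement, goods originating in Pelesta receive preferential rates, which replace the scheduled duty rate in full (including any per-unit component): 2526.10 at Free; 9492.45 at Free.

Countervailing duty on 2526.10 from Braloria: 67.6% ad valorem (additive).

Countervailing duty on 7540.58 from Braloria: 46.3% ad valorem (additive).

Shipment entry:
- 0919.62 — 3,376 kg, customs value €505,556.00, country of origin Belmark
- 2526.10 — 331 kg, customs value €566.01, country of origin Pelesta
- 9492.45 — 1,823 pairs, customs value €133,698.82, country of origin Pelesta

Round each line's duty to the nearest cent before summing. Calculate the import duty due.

€106,166.76

Line 1 (0919.62, Belmark, 3,376 kg, €505,556.00):
Base rate for 0919.62 is 21%.
Duty = €505,556.00 × 21% = €106,166.76.
Line 2 (2526.10, Pelesta, 331 kg, €566.01):
Base rate for 2526.10 is 35%.
Origin Pelesta qualifies under the Zoron–Pelesta agreement and 2526.10 is covered: preferential rate Free applies instead.
The additional-duty order on 2526.10 targets Braloria, not Pelesta; it does not apply.
Duty = €566.01 × 0% = €0.00.
Line 3 (9492.45, Pelesta, 1,823 pairs, €133,698.82):
Base rate for 9492.45 is €2.49/pair.
Origin Pelesta qualifies under the Zoron–Pelesta agreement and 9492.45 is covered: preferential rate Free applies instead.
Duty = €133,698.82 × 0% = €0.00.
Total = €106,166.76 + €0.00 + €0.00 = €106,166.76.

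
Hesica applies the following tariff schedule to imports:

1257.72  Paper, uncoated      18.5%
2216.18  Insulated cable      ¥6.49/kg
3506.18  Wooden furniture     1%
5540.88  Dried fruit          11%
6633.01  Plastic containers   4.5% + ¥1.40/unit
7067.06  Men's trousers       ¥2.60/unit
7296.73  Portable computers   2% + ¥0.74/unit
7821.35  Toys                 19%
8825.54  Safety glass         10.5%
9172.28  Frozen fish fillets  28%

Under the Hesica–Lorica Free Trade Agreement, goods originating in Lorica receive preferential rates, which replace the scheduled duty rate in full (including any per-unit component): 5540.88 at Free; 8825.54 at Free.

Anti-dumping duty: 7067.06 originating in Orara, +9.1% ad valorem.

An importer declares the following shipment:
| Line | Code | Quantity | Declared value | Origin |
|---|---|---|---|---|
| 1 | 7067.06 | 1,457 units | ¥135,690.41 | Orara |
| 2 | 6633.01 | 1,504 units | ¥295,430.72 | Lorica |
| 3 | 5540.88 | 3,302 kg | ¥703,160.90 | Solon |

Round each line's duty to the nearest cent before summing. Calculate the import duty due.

Line 1 (7067.06, Orara, 1,457 units, ¥135,690.41):
Base rate for 7067.06 is ¥2.60/unit.
Additional duty on 7067.06 from Orara: +9.1% ad valorem. Applied ad valorem rate = 9.1%.
Duty = ¥135,690.41 × 9.1% + 1,457 × ¥2.60 = ¥16,136.03.
Line 2 (6633.01, Lorica, 1,504 units, ¥295,430.72):
Base rate for 6633.01 is 4.5% + ¥1.40/unit.
Origin Lorica is the FTA partner but 6633.01 is not on the preference list; base rate stands.
Duty = ¥295,430.72 × 4.5% + 1,504 × ¥1.40 = ¥15,399.98.
Line 3 (5540.88, Solon, 3,302 kg, ¥703,160.90):
Base rate for 5540.88 is 11%.
5540.88 has an FTA preferential rate, but origin Solon is not Lorica; base rate stands.
Duty = ¥703,160.90 × 11% = ¥77,347.70.
Total = ¥16,136.03 + ¥15,399.98 + ¥77,347.70 = ¥108,883.71.

¥108,883.71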